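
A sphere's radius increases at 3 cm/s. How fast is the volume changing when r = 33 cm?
13068π cm³/s

V = (4/3)πr³
dV/dt = dV/dr · dr/dt = 4πr² · 3
At r = 33: dV/dt = 13068π cm³/s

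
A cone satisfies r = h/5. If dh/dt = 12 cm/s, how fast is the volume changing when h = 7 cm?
588π/25 cm³/s

V = (1/3)π(h/5)²h = πh³/75
dV/dt = πh²/25 · 12
At h = 7: dV/dt = 588π/25 cm³/s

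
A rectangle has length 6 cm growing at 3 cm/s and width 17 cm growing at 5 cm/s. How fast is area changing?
81 cm²/s

A = lw
dA/dt = w·dl/dt + l·dw/dt = 17·3 + 6·5 = 81 cm²/s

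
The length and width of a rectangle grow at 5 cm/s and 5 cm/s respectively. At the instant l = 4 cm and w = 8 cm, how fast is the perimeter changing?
20 cm/s

P = 2(l + w)
dP/dt = 2(dl/dt + dw/dt) = 2(5 + 5) = 20 cm/s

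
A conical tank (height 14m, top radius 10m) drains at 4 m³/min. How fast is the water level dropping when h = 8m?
49/(400π) ≈ 0.03899 m/min

r/h = 10/14, so r = (5/7)h
V = (1/3)πr²h = (1/3)π((5/7)h)²h = (25/147)πh³
dV/dh = (25/49)πh²
dh/dt = (dV/dt)/(dV/dh) = -4/((25/49)π·8²) = -49/(400π) m/min
The level is dropping at 49/(400π) ≈ 0.03899 m/min.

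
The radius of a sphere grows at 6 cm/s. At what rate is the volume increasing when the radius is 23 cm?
12696π cm³/s

V = (4/3)πr³
dV/dt = dV/dr · dr/dt = 4πr² · 6
At r = 23: dV/dt = 12696π cm³/s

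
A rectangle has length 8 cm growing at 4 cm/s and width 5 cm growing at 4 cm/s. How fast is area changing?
52 cm²/s

A = lw
dA/dt = w·dl/dt + l·dw/dt = 5·4 + 8·4 = 52 cm²/s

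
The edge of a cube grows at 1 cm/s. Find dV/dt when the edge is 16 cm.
768 cm³/s

V = s³
dV/dt = 3s² · ds/dt = 3·16²·1 = 768 cm³/s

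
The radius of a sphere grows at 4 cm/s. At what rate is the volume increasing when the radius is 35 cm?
19600π cm³/s

V = (4/3)πr³
dV/dt = dV/dr · dr/dt = 4πr² · 4
At r = 35: dV/dt = 19600π cm³/s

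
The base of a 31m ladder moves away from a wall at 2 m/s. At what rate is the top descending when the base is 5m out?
5√26/78 ≈ 0.3269 m/s

x² + y² = 31²
2x·dx/dt + 2y·dy/dt = 0
dy/dt = -x/y · dx/dt = -5/(6√26) · 2 = -5√26/78 m/s
The top is descending at 5√26/78 ≈ 0.3269 m/s.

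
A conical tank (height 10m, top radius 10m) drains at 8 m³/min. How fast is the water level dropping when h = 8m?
1/(8π) ≈ 0.03979 m/min

r/h = 10/10, so r = h
V = (1/3)πr²h = (1/3)π(h)²h = (1/3)πh³
dV/dh = πh²
dh/dt = (dV/dt)/(dV/dh) = -8/(π·8²) = -1/(8π) m/min
The level is dropping at 1/(8π) ≈ 0.03979 m/min.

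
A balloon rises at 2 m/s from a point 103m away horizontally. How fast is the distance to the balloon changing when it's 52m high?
104√13313/13313 ≈ 0.9014 m/s

z² = 103² + y²
z = √(103² + 52²) = √13313
dz/dt = y/z · dy/dt = 52/√13313 · 2 = 104√13313/13313 ≈ 0.9014 m/s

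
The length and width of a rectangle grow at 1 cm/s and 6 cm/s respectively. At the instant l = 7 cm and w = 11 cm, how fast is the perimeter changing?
14 cm/s

P = 2(l + w)
dP/dt = 2(dl/dt + dw/dt) = 2(1 + 6) = 14 cm/s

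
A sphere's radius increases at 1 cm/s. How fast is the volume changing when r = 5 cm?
100π cm³/s

V = (4/3)πr³
dV/dt = dV/dr · dr/dt = 4πr² · 1
At r = 5: dV/dt = 100π cm³/s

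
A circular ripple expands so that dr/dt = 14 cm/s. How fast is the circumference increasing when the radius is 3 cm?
28π cm/s

C = 2πr
dC/dt = 2π · dr/dt = 2π · 14 = 28π cm/s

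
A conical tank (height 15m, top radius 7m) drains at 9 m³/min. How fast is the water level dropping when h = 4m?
2025/(784π) ≈ 0.8222 m/min

r/h = 7/15, so r = (7/15)h
V = (1/3)πr²h = (1/3)π((7/15)h)²h = (49/675)πh³
dV/dh = (49/225)πh²
dh/dt = (dV/dt)/(dV/dh) = -9/((49/225)π·4²) = -2025/(784π) m/min
The level is dropping at 2025/(784π) ≈ 0.8222 m/min.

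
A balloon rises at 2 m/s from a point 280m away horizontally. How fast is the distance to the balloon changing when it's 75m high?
30√3361/3361 ≈ 0.5175 m/s

z² = 280² + y²
z = √(280² + 75²) = 5√3361
dz/dt = y/z · dy/dt = 75/(5√3361) · 2 = 30√3361/3361 ≈ 0.5175 m/s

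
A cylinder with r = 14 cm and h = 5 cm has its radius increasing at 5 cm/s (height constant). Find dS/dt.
330π cm²/s

S = 2πrh + 2πr² (lateral + bases)
dS/dt = (2πh + 4πr)·dr/dt = (2π·5 + 4π·14)·5
= 330π cm²/s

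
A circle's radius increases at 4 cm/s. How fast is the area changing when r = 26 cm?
208π cm²/s

A = πr²
dA/dt = 2πr · dr/dt = 2π(26)(4) = 208π cm²/s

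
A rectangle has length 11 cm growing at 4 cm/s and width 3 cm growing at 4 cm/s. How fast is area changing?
56 cm²/s

A = lw
dA/dt = w·dl/dt + l·dw/dt = 3·4 + 11·4 = 56 cm²/s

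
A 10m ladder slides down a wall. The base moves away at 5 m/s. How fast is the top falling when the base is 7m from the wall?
35√51/51 ≈ 4.901 m/s

x² + y² = 10²
2x·dx/dt + 2y·dy/dt = 0
dy/dt = -x/y · dx/dt = -7/√51 · 5 = -35√51/51 m/s
The top is descending at 35√51/51 ≈ 4.901 m/s.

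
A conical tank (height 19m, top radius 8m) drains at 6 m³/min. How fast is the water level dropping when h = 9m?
361/(864π) ≈ 0.133 m/min

r/h = 8/19, so r = (8/19)h
V = (1/3)πr²h = (1/3)π((8/19)h)²h = (64/1083)πh³
dV/dh = (64/361)πh²
dh/dt = (dV/dt)/(dV/dh) = -6/((64/361)π·9²) = -361/(864π) m/min
The level is dropping at 361/(864π) ≈ 0.133 m/min.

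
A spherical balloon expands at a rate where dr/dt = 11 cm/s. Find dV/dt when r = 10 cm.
4400π cm³/s

V = (4/3)πr³
dV/dt = dV/dr · dr/dt = 4πr² · 11
At r = 10: dV/dt = 4400π cm³/s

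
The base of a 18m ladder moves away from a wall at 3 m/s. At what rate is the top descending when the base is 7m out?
21√11/55 ≈ 1.266 m/s

x² + y² = 18²
2x·dx/dt + 2y·dy/dt = 0
dy/dt = -x/y · dx/dt = -7/(5√11) · 3 = -21√11/55 m/s
The top is descending at 21√11/55 ≈ 1.266 m/s.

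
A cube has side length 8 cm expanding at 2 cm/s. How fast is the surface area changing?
192 cm²/s

A = 6s²
dA/dt = 12s · ds/dt = 12·8·2 = 192 cm²/s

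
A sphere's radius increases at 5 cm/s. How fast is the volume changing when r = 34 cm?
23120π cm³/s

V = (4/3)πr³
dV/dt = dV/dr · dr/dt = 4πr² · 5
At r = 34: dV/dt = 23120π cm³/s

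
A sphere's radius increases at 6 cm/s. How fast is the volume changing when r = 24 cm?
13824π cm³/s

V = (4/3)πr³
dV/dt = dV/dr · dr/dt = 4πr² · 6
At r = 24: dV/dt = 13824π cm³/s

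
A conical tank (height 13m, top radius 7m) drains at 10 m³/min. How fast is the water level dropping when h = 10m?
169/(490π) ≈ 0.1098 m/min

r/h = 7/13, so r = (7/13)h
V = (1/3)πr²h = (1/3)π((7/13)h)²h = (49/507)πh³
dV/dh = (49/169)πh²
dh/dt = (dV/dt)/(dV/dh) = -10/((49/169)π·10²) = -169/(490π) m/min
The level is dropping at 169/(490π) ≈ 0.1098 m/min.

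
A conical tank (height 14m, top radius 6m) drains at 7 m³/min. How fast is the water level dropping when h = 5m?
343/(225π) ≈ 0.4852 m/min

r/h = 6/14, so r = (3/7)h
V = (1/3)πr²h = (1/3)π((3/7)h)²h = (3/49)πh³
dV/dh = (9/49)πh²
dh/dt = (dV/dt)/(dV/dh) = -7/((9/49)π·5²) = -343/(225π) m/min
The level is dropping at 343/(225π) ≈ 0.4852 m/min.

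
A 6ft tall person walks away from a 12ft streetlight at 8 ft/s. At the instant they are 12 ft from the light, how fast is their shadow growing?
8 ft/s

By similar triangles: 12/(x+s) = 6/s
Solving: s = 6x/6
ds/dt = 6/6 · dx/dt = 1 · 8 = 8 ft/s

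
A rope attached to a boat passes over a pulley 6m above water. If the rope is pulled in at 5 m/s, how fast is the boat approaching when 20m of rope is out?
50√91/91 ≈ 5.241 m/s

rope² = x² + 6²
x = √(20² - 6²) = 2√91
dx/dt = (rope/x) · d(rope)/dt = (20/(2√91)) · (-5) = -50√91/91 m/s
The boat approaches at 50√91/91 ≈ 5.241 m/s.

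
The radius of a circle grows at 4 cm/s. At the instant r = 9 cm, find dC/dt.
8π cm/s

C = 2πr
dC/dt = 2π · dr/dt = 2π · 4 = 8π cm/s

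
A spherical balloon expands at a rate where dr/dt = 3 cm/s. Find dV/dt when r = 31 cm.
11532π cm³/s

V = (4/3)πr³
dV/dt = dV/dr · dr/dt = 4πr² · 3
At r = 31: dV/dt = 11532π cm³/s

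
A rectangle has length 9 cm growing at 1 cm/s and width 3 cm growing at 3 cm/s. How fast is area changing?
30 cm²/s

A = lw
dA/dt = w·dl/dt + l·dw/dt = 3·1 + 9·3 = 30 cm²/s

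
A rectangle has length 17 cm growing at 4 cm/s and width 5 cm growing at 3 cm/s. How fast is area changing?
71 cm²/s

A = lw
dA/dt = w·dl/dt + l·dw/dt = 5·4 + 17·3 = 71 cm²/s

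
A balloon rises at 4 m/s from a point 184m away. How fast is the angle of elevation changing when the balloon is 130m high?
0.014501 rad/s

tan(θ) = y/184
sec²(θ) · dθ/dt = (1/184) · dy/dt
dθ/dt = cos²(θ)/184 · 4 = 184/(184² + 130²) · 4
dθ/dt = 0.014501 rad/s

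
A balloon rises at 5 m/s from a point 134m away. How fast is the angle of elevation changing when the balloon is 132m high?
0.018937 rad/s

tan(θ) = y/134
sec²(θ) · dθ/dt = (1/134) · dy/dt
dθ/dt = cos²(θ)/134 · 5 = 134/(134² + 132²) · 5
dθ/dt = 0.018937 rad/s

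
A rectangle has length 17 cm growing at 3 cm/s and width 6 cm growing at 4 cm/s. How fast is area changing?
86 cm²/s

A = lw
dA/dt = w·dl/dt + l·dw/dt = 6·3 + 17·4 = 86 cm²/s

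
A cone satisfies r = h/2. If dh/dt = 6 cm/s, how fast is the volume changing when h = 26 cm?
1014π cm³/s

V = (1/3)π(h/2)²h = πh³/12
dV/dt = πh²/4 · 6
At h = 26: dV/dt = 1014π cm³/s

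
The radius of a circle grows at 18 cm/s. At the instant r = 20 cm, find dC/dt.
36π cm/s

C = 2πr
dC/dt = 2π · dr/dt = 2π · 18 = 36π cm/s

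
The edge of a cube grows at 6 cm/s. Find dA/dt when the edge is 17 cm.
1224 cm²/s

A = 6s²
dA/dt = 12s · ds/dt = 12·17·6 = 1224 cm²/s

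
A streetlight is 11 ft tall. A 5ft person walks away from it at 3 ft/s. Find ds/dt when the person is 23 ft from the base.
5/2 ft/s

By similar triangles: 11/(x+s) = 5/s
Solving: s = 5x/6
ds/dt = 5/6 · dx/dt = 5/6 · 3 = 5/2 ft/s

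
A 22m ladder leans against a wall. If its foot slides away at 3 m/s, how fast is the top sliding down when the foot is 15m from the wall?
45√259/259 ≈ 2.796 m/s

x² + y² = 22²
2x·dx/dt + 2y·dy/dt = 0
dy/dt = -x/y · dx/dt = -15/√259 · 3 = -45√259/259 m/s
The top is descending at 45√259/259 ≈ 2.796 m/s.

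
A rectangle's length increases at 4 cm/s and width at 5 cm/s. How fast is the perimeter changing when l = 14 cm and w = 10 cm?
18 cm/s

P = 2(l + w)
dP/dt = 2(dl/dt + dw/dt) = 2(4 + 5) = 18 cm/s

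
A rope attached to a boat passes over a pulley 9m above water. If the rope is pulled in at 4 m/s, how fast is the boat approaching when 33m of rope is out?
11√7/7 ≈ 4.158 m/s

rope² = x² + 9²
x = √(33² - 9²) = 12√7
dx/dt = (rope/x) · d(rope)/dt = (33/(12√7)) · (-4) = -11√7/7 m/s
The boat approaches at 11√7/7 ≈ 4.158 m/s.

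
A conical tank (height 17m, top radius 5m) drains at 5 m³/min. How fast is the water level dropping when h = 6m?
289/(180π) ≈ 0.5111 m/min

r/h = 5/17, so r = (5/17)h
V = (1/3)πr²h = (1/3)π((5/17)h)²h = (25/867)πh³
dV/dh = (25/289)πh²
dh/dt = (dV/dt)/(dV/dh) = -5/((25/289)π·6²) = -289/(180π) m/min
The level is dropping at 289/(180π) ≈ 0.5111 m/min.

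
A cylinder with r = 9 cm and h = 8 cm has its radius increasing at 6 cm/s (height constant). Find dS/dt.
312π cm²/s

S = 2πrh + 2πr² (lateral + bases)
dS/dt = (2πh + 4πr)·dr/dt = (2π·8 + 4π·9)·6
= 312π cm²/s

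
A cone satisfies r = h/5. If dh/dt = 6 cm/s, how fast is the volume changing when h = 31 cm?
5766π/25 cm³/s

V = (1/3)π(h/5)²h = πh³/75
dV/dt = πh²/25 · 6
At h = 31: dV/dt = 5766π/25 cm³/s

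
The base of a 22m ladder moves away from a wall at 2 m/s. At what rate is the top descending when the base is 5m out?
10√51/153 ≈ 0.4668 m/s

x² + y² = 22²
2x·dx/dt + 2y·dy/dt = 0
dy/dt = -x/y · dx/dt = -5/(3√51) · 2 = -10√51/153 m/s
The top is descending at 10√51/153 ≈ 0.4668 m/s.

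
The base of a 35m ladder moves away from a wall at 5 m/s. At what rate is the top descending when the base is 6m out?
30√1189/1189 ≈ 0.87 m/s

x² + y² = 35²
2x·dx/dt + 2y·dy/dt = 0
dy/dt = -x/y · dx/dt = -6/√1189 · 5 = -30√1189/1189 m/s
The top is descending at 30√1189/1189 ≈ 0.87 m/s.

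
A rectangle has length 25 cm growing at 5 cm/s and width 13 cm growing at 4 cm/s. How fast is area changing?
165 cm²/s

A = lw
dA/dt = w·dl/dt + l·dw/dt = 13·5 + 25·4 = 165 cm²/s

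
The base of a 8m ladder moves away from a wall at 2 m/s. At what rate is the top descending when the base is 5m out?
10√39/39 ≈ 1.601 m/s

x² + y² = 8²
2x·dx/dt + 2y·dy/dt = 0
dy/dt = -x/y · dx/dt = -5/√39 · 2 = -10√39/39 m/s
The top is descending at 10√39/39 ≈ 1.601 m/s.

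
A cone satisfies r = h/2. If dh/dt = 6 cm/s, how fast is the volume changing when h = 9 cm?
243π/2 cm³/s

V = (1/3)π(h/2)²h = πh³/12
dV/dt = πh²/4 · 6
At h = 9: dV/dt = 243π/2 cm³/s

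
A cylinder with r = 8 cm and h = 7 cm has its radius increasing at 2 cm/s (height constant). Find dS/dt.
92π cm²/s

S = 2πrh + 2πr² (lateral + bases)
dS/dt = (2πh + 4πr)·dr/dt = (2π·7 + 4π·8)·2
= 92π cm²/s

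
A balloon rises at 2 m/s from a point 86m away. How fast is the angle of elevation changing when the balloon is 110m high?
0.008822 rad/s

tan(θ) = y/86
sec²(θ) · dθ/dt = (1/86) · dy/dt
dθ/dt = cos²(θ)/86 · 2 = 86/(86² + 110²) · 2
dθ/dt = 0.008822 rad/s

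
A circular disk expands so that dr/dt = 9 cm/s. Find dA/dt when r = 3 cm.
54π cm²/s

A = πr²
dA/dt = 2πr · dr/dt = 2π(3)(9) = 54π cm²/s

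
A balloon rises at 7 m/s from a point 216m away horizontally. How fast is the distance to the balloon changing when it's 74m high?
259√13033/13033 ≈ 2.269 m/s

z² = 216² + y²
z = √(216² + 74²) = 2√13033
dz/dt = y/z · dy/dt = 74/(2√13033) · 7 = 259√13033/13033 ≈ 2.269 m/s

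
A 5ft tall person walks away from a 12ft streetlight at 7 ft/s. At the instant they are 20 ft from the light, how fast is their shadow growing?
5 ft/s

By similar triangles: 12/(x+s) = 5/s
Solving: s = 5x/7
ds/dt = 5/7 · dx/dt = 5/7 · 7 = 5 ft/s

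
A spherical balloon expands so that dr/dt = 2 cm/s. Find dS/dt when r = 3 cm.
48π cm²/s

S = 4πr²
dS/dt = dS/dr · dr/dt = 8πr · 2
At r = 3: dS/dt = 48π cm²/s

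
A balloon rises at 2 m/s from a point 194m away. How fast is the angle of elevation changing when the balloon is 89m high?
0.008517 rad/s

tan(θ) = y/194
sec²(θ) · dθ/dt = (1/194) · dy/dt
dθ/dt = cos²(θ)/194 · 2 = 194/(194² + 89²) · 2
dθ/dt = 0.008517 rad/s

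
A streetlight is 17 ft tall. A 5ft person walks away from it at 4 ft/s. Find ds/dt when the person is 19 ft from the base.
5/3 ft/s

By similar triangles: 17/(x+s) = 5/s
Solving: s = 5x/12
ds/dt = 5/12 · dx/dt = 5/12 · 4 = 5/3 ft/s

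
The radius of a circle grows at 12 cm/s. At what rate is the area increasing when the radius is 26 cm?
624π cm²/s

A = πr²
dA/dt = 2πr · dr/dt = 2π(26)(12) = 624π cm²/s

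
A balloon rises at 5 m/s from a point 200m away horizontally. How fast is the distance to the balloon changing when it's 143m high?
715√60449/60449 ≈ 2.908 m/s

z² = 200² + y²
z = √(200² + 143²) = √60449
dz/dt = y/z · dy/dt = 143/√60449 · 5 = 715√60449/60449 ≈ 2.908 m/s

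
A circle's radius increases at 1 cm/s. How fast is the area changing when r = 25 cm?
50π cm²/s

A = πr²
dA/dt = 2πr · dr/dt = 2π(25)(1) = 50π cm²/s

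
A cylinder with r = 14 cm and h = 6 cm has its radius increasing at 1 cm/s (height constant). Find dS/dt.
68π cm²/s

S = 2πrh + 2πr² (lateral + bases)
dS/dt = (2πh + 4πr)·dr/dt = (2π·6 + 4π·14)·1
= 68π cm²/s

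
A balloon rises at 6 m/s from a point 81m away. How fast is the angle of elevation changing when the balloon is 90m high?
0.033149 rad/s

tan(θ) = y/81
sec²(θ) · dθ/dt = (1/81) · dy/dt
dθ/dt = cos²(θ)/81 · 6 = 81/(81² + 90²) · 6
dθ/dt = 0.033149 rad/s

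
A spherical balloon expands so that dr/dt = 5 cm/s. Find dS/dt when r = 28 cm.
1120π cm²/s

S = 4πr²
dS/dt = dS/dr · dr/dt = 8πr · 5
At r = 28: dS/dt = 1120π cm²/s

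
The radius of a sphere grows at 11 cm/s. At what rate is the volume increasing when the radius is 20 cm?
17600π cm³/s

V = (4/3)πr³
dV/dt = dV/dr · dr/dt = 4πr² · 11
At r = 20: dV/dt = 17600π cm³/s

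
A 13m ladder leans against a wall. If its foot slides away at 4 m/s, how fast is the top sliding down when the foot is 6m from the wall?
24√133/133 ≈ 2.081 m/s

x² + y² = 13²
2x·dx/dt + 2y·dy/dt = 0
dy/dt = -x/y · dx/dt = -6/√133 · 4 = -24√133/133 m/s
The top is descending at 24√133/133 ≈ 2.081 m/s.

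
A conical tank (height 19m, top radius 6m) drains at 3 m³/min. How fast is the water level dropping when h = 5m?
361/(300π) ≈ 0.383 m/min

r/h = 6/19, so r = (6/19)h
V = (1/3)πr²h = (1/3)π((6/19)h)²h = (12/361)πh³
dV/dh = (36/361)πh²
dh/dt = (dV/dt)/(dV/dh) = -3/((36/361)π·5²) = -361/(300π) m/min
The level is dropping at 361/(300π) ≈ 0.383 m/min.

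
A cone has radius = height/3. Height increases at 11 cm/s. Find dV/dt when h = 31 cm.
10571π/9 cm³/s

V = (1/3)π(h/3)²h = πh³/27
dV/dt = πh²/9 · 11
At h = 31: dV/dt = 10571π/9 cm³/s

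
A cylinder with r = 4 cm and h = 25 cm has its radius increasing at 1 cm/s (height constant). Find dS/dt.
66π cm²/s

S = 2πrh + 2πr² (lateral + bases)
dS/dt = (2πh + 4πr)·dr/dt = (2π·25 + 4π·4)·1
= 66π cm²/s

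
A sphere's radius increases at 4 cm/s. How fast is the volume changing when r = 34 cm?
18496π cm³/s

V = (4/3)πr³
dV/dt = dV/dr · dr/dt = 4πr² · 4
At r = 34: dV/dt = 18496π cm³/s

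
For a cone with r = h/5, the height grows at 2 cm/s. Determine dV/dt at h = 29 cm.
1682π/25 cm³/s

V = (1/3)π(h/5)²h = πh³/75
dV/dt = πh²/25 · 2
At h = 29: dV/dt = 1682π/25 cm³/s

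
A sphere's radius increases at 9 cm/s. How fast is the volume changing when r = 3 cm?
324π cm³/s

V = (4/3)πr³
dV/dt = dV/dr · dr/dt = 4πr² · 9
At r = 3: dV/dt = 324π cm³/s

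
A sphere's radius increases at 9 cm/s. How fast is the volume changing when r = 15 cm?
8100π cm³/s

V = (4/3)πr³
dV/dt = dV/dr · dr/dt = 4πr² · 9
At r = 15: dV/dt = 8100π cm³/s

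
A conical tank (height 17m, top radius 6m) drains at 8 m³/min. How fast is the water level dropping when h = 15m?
578/(2025π) ≈ 0.09086 m/min

r/h = 6/17, so r = (6/17)h
V = (1/3)πr²h = (1/3)π((6/17)h)²h = (12/289)πh³
dV/dh = (36/289)πh²
dh/dt = (dV/dt)/(dV/dh) = -8/((36/289)π·15²) = -578/(2025π) m/min
The level is dropping at 578/(2025π) ≈ 0.09086 m/min.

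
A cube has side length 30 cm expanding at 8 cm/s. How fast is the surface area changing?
2880 cm²/s

A = 6s²
dA/dt = 12s · ds/dt = 12·30·8 = 2880 cm²/s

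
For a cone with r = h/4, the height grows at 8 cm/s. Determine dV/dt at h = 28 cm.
392π cm³/s

V = (1/3)π(h/4)²h = πh³/48
dV/dt = πh²/16 · 8
At h = 28: dV/dt = 392π cm³/s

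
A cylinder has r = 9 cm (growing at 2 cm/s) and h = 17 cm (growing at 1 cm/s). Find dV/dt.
693π cm³/s

V = πr²h
dV/dt = 2πrh·dr/dt + πr²·dh/dt
= 2π(9)(17)(2) + π(9)²(1)
= 693π cm³/s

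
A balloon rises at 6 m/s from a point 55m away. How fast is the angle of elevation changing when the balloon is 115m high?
0.020308 rad/s

tan(θ) = y/55
sec²(θ) · dθ/dt = (1/55) · dy/dt
dθ/dt = cos²(θ)/55 · 6 = 55/(55² + 115²) · 6
dθ/dt = 0.020308 rad/s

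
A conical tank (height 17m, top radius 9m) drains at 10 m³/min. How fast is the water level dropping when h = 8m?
1445/(2592π) ≈ 0.1775 m/min

r/h = 9/17, so r = (9/17)h
V = (1/3)πr²h = (1/3)π((9/17)h)²h = (27/289)πh³
dV/dh = (81/289)πh²
dh/dt = (dV/dt)/(dV/dh) = -10/((81/289)π·8²) = -1445/(2592π) m/min
The level is dropping at 1445/(2592π) ≈ 0.1775 m/min.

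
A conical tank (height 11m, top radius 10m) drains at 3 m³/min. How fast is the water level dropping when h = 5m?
363/(2500π) ≈ 0.04622 m/min

r/h = 10/11, so r = (10/11)h
V = (1/3)πr²h = (1/3)π((10/11)h)²h = (100/363)πh³
dV/dh = (100/121)πh²
dh/dt = (dV/dt)/(dV/dh) = -3/((100/121)π·5²) = -363/(2500π) m/min
The level is dropping at 363/(2500π) ≈ 0.04622 m/min.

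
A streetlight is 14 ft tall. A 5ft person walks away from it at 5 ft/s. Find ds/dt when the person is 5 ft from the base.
25/9 ft/s

By similar triangles: 14/(x+s) = 5/s
Solving: s = 5x/9
ds/dt = 5/9 · dx/dt = 5/9 · 5 = 25/9 ft/s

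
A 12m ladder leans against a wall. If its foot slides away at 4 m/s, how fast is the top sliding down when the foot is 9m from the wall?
12√7/7 ≈ 4.536 m/s

x² + y² = 12²
2x·dx/dt + 2y·dy/dt = 0
dy/dt = -x/y · dx/dt = -9/(3√7) · 4 = -12√7/7 m/s
The top is descending at 12√7/7 ≈ 4.536 m/s.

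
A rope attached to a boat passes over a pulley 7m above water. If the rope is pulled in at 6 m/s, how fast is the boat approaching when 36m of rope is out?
216√1247/1247 ≈ 6.117 m/s

rope² = x² + 7²
x = √(36² - 7²) = √1247
dx/dt = (rope/x) · d(rope)/dt = (36/√1247) · (-6) = -216√1247/1247 m/s
The boat approaches at 216√1247/1247 ≈ 6.117 m/s.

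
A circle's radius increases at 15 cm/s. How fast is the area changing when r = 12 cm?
360π cm²/s

A = πr²
dA/dt = 2πr · dr/dt = 2π(12)(15) = 360π cm²/s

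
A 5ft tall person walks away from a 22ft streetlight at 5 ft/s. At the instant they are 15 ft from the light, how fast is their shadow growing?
25/17 ft/s

By similar triangles: 22/(x+s) = 5/s
Solving: s = 5x/17
ds/dt = 5/17 · dx/dt = 5/17 · 5 = 25/17 ft/s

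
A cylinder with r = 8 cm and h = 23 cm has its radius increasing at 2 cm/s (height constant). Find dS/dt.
156π cm²/s

S = 2πrh + 2πr² (lateral + bases)
dS/dt = (2πh + 4πr)·dr/dt = (2π·23 + 4π·8)·2
= 156π cm²/s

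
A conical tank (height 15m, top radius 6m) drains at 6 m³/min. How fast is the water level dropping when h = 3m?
25/(6π) ≈ 1.326 m/min

r/h = 6/15, so r = (2/5)h
V = (1/3)πr²h = (1/3)π((2/5)h)²h = (4/75)πh³
dV/dh = (4/25)πh²
dh/dt = (dV/dt)/(dV/dh) = -6/((4/25)π·3²) = -25/(6π) m/min
The level is dropping at 25/(6π) ≈ 1.326 m/min.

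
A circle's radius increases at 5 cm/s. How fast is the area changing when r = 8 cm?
80π cm²/s

A = πr²
dA/dt = 2πr · dr/dt = 2π(8)(5) = 80π cm²/s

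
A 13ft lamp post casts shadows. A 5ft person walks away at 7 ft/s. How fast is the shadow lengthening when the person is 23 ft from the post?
35/8 ft/s

By similar triangles: 13/(x+s) = 5/s
Solving: s = 5x/8
ds/dt = 5/8 · dx/dt = 5/8 · 7 = 35/8 ft/s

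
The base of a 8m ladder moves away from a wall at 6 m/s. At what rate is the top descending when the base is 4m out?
2√3 ≈ 3.464 m/s

x² + y² = 8²
2x·dx/dt + 2y·dy/dt = 0
dy/dt = -x/y · dx/dt = -4/(4√3) · 6 = -2√3 m/s
The top is descending at 2√3 ≈ 3.464 m/s.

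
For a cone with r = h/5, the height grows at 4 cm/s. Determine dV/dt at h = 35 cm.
196π cm³/s

V = (1/3)π(h/5)²h = πh³/75
dV/dt = πh²/25 · 4
At h = 35: dV/dt = 196π cm³/s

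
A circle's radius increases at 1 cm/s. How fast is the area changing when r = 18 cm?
36π cm²/s

A = πr²
dA/dt = 2πr · dr/dt = 2π(18)(1) = 36π cm²/s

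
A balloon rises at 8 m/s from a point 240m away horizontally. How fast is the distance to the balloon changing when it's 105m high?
56√305/305 ≈ 3.207 m/s

z² = 240² + y²
z = √(240² + 105²) = 15√305
dz/dt = y/z · dy/dt = 105/(15√305) · 8 = 56√305/305 ≈ 3.207 m/s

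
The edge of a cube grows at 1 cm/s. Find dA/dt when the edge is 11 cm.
132 cm²/s

A = 6s²
dA/dt = 12s · ds/dt = 12·11·1 = 132 cm²/s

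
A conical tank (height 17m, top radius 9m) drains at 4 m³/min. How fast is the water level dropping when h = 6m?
289/(729π) ≈ 0.1262 m/min

r/h = 9/17, so r = (9/17)h
V = (1/3)πr²h = (1/3)π((9/17)h)²h = (27/289)πh³
dV/dh = (81/289)πh²
dh/dt = (dV/dt)/(dV/dh) = -4/((81/289)π·6²) = -289/(729π) m/min
The level is dropping at 289/(729π) ≈ 0.1262 m/min.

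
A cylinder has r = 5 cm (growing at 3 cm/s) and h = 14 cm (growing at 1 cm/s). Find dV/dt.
445π cm³/s

V = πr²h
dV/dt = 2πrh·dr/dt + πr²·dh/dt
= 2π(5)(14)(3) + π(5)²(1)
= 445π cm³/s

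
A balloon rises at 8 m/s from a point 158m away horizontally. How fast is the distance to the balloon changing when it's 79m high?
8√5/5 ≈ 3.578 m/s

z² = 158² + y²
z = √(158² + 79²) = 79√5
dz/dt = y/z · dy/dt = 79/(79√5) · 8 = 8√5/5 ≈ 3.578 m/s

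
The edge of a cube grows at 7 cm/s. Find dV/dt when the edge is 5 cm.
525 cm³/s

V = s³
dV/dt = 3s² · ds/dt = 3·5²·7 = 525 cm³/s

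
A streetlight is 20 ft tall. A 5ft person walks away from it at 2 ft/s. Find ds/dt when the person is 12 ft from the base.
2/3 ft/s

By similar triangles: 20/(x+s) = 5/s
Solving: s = 5x/15
ds/dt = 5/15 · dx/dt = 1/3 · 2 = 2/3 ft/s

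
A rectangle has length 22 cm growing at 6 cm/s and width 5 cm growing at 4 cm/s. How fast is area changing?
118 cm²/s

A = lw
dA/dt = w·dl/dt + l·dw/dt = 5·6 + 22·4 = 118 cm²/s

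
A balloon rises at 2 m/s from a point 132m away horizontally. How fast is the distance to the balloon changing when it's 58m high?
58√5197/5197 ≈ 0.8045 m/s

z² = 132² + y²
z = √(132² + 58²) = 2√5197
dz/dt = y/z · dy/dt = 58/(2√5197) · 2 = 58√5197/5197 ≈ 0.8045 m/s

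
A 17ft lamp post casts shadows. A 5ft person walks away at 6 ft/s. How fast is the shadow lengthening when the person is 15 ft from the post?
5/2 ft/s

By similar triangles: 17/(x+s) = 5/s
Solving: s = 5x/12
ds/dt = 5/12 · dx/dt = 5/12 · 6 = 5/2 ft/s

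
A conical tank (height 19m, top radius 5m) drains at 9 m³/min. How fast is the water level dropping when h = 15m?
361/(625π) ≈ 0.1839 m/min

r/h = 5/19, so r = (5/19)h
V = (1/3)πr²h = (1/3)π((5/19)h)²h = (25/1083)πh³
dV/dh = (25/361)πh²
dh/dt = (dV/dt)/(dV/dh) = -9/((25/361)π·15²) = -361/(625π) m/min
The level is dropping at 361/(625π) ≈ 0.1839 m/min.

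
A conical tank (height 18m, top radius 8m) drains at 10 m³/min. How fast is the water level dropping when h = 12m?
45/(128π) ≈ 0.1119 m/min

r/h = 8/18, so r = (4/9)h
V = (1/3)πr²h = (1/3)π((4/9)h)²h = (16/243)πh³
dV/dh = (16/81)πh²
dh/dt = (dV/dt)/(dV/dh) = -10/((16/81)π·12²) = -45/(128π) m/min
The level is dropping at 45/(128π) ≈ 0.1119 m/min.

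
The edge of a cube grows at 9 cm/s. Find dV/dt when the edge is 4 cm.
432 cm³/s

V = s³
dV/dt = 3s² · ds/dt = 3·4²·9 = 432 cm³/s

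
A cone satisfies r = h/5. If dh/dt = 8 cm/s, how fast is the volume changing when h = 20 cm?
128π cm³/s

V = (1/3)π(h/5)²h = πh³/75
dV/dt = πh²/25 · 8
At h = 20: dV/dt = 128π cm³/s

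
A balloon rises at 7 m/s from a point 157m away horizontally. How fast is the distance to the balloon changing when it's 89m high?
623√32570/32570 ≈ 3.452 m/s

z² = 157² + y²
z = √(157² + 89²) = √32570
dz/dt = y/z · dy/dt = 89/√32570 · 7 = 623√32570/32570 ≈ 3.452 m/s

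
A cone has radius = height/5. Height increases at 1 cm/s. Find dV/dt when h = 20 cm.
16π cm³/s

V = (1/3)π(h/5)²h = πh³/75
dV/dt = πh²/25 · 1
At h = 20: dV/dt = 16π cm³/s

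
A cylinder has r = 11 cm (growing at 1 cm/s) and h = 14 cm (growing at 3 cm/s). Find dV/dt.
671π cm³/s

V = πr²h
dV/dt = 2πrh·dr/dt + πr²·dh/dt
= 2π(11)(14)(1) + π(11)²(3)
= 671π cm³/s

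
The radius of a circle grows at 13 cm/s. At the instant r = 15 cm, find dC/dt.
26π cm/s

C = 2πr
dC/dt = 2π · dr/dt = 2π · 13 = 26π cm/s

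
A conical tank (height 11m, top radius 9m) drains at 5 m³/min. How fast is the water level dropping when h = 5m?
121/(405π) ≈ 0.0951 m/min

r/h = 9/11, so r = (9/11)h
V = (1/3)πr²h = (1/3)π((9/11)h)²h = (27/121)πh³
dV/dh = (81/121)πh²
dh/dt = (dV/dt)/(dV/dh) = -5/((81/121)π·5²) = -121/(405π) m/min
The level is dropping at 121/(405π) ≈ 0.0951 m/min.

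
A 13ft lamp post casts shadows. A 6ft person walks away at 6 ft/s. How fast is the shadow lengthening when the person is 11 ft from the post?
36/7 ft/s

By similar triangles: 13/(x+s) = 6/s
Solving: s = 6x/7
ds/dt = 6/7 · dx/dt = 6/7 · 6 = 36/7 ft/s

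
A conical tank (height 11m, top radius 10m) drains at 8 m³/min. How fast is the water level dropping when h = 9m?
242/(2025π) ≈ 0.03804 m/min

r/h = 10/11, so r = (10/11)h
V = (1/3)πr²h = (1/3)π((10/11)h)²h = (100/363)πh³
dV/dh = (100/121)πh²
dh/dt = (dV/dt)/(dV/dh) = -8/((100/121)π·9²) = -242/(2025π) m/min
The level is dropping at 242/(2025π) ≈ 0.03804 m/min.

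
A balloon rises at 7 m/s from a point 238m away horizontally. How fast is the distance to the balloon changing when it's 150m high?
525√19786/19786 ≈ 3.732 m/s

z² = 238² + y²
z = √(238² + 150²) = 2√19786
dz/dt = y/z · dy/dt = 150/(2√19786) · 7 = 525√19786/19786 ≈ 3.732 m/s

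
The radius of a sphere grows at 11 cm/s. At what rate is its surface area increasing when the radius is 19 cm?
1672π cm²/s

S = 4πr²
dS/dt = dS/dr · dr/dt = 8πr · 11
At r = 19: dS/dt = 1672π cm²/s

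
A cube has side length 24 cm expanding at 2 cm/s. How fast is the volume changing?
3456 cm³/s

V = s³
dV/dt = 3s² · ds/dt = 3·24²·2 = 3456 cm³/s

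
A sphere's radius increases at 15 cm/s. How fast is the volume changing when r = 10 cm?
6000π cm³/s

V = (4/3)πr³
dV/dt = dV/dr · dr/dt = 4πr² · 15
At r = 10: dV/dt = 6000π cm³/s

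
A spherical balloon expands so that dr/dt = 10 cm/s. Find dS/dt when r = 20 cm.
1600π cm²/s

S = 4πr²
dS/dt = dS/dr · dr/dt = 8πr · 10
At r = 20: dS/dt = 1600π cm²/s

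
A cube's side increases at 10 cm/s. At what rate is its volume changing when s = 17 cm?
8670 cm³/s

V = s³
dV/dt = 3s² · ds/dt = 3·17²·10 = 8670 cm³/s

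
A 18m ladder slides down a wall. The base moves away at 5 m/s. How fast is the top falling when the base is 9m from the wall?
5√3/3 ≈ 2.887 m/s

x² + y² = 18²
2x·dx/dt + 2y·dy/dt = 0
dy/dt = -x/y · dx/dt = -9/(9√3) · 5 = -5√3/3 m/s
The top is descending at 5√3/3 ≈ 2.887 m/s.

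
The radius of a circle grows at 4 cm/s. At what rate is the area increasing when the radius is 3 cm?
24π cm²/s

A = πr²
dA/dt = 2πr · dr/dt = 2π(3)(4) = 24π cm²/s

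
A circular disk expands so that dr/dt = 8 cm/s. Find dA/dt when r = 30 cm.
480π cm²/s

A = πr²
dA/dt = 2πr · dr/dt = 2π(30)(8) = 480π cm²/s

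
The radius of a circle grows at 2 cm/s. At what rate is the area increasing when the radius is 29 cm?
116π cm²/s

A = πr²
dA/dt = 2πr · dr/dt = 2π(29)(2) = 116π cm²/s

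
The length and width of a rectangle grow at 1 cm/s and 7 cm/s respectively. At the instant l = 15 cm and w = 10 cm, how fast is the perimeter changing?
16 cm/s

P = 2(l + w)
dP/dt = 2(dl/dt + dw/dt) = 2(1 + 7) = 16 cm/s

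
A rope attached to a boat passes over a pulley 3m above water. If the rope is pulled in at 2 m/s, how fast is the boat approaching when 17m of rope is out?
17√70/70 ≈ 2.032 m/s

rope² = x² + 3²
x = √(17² - 3²) = 2√70
dx/dt = (rope/x) · d(rope)/dt = (17/(2√70)) · (-2) = -17√70/70 m/s
The boat approaches at 17√70/70 ≈ 2.032 m/s.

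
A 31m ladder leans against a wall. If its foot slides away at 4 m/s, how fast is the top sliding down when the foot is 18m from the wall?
72√13/91 ≈ 2.853 m/s

x² + y² = 31²
2x·dx/dt + 2y·dy/dt = 0
dy/dt = -x/y · dx/dt = -18/(7√13) · 4 = -72√13/91 m/s
The top is descending at 72√13/91 ≈ 2.853 m/s.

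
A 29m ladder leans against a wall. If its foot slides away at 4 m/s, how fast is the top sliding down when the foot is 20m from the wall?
80/21 ≈ 3.81 m/s

x² + y² = 29²
2x·dx/dt + 2y·dy/dt = 0
dy/dt = -x/y · dx/dt = -20/21 · 4 = -80/21 m/s
The top is descending at 80/21 ≈ 3.81 m/s.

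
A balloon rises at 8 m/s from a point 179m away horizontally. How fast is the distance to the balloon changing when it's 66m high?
528√36397/36397 ≈ 2.768 m/s

z² = 179² + y²
z = √(179² + 66²) = √36397
dz/dt = y/z · dy/dt = 66/√36397 · 8 = 528√36397/36397 ≈ 2.768 m/s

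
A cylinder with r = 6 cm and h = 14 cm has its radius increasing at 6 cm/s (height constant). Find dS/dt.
312π cm²/s

S = 2πrh + 2πr² (lateral + bases)
dS/dt = (2πh + 4πr)·dr/dt = (2π·14 + 4π·6)·6
= 312π cm²/s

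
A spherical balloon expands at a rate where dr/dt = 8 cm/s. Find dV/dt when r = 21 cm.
14112π cm³/s

V = (4/3)πr³
dV/dt = dV/dr · dr/dt = 4πr² · 8
At r = 21: dV/dt = 14112π cm³/s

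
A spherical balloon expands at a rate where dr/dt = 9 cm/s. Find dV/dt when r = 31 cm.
34596π cm³/s

V = (4/3)πr³
dV/dt = dV/dr · dr/dt = 4πr² · 9
At r = 31: dV/dt = 34596π cm³/s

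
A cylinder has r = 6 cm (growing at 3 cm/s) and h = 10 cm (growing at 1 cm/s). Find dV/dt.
396π cm³/s

V = πr²h
dV/dt = 2πrh·dr/dt + πr²·dh/dt
= 2π(6)(10)(3) + π(6)²(1)
= 396π cm³/s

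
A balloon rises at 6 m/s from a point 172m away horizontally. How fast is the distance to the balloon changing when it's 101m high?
606√39785/39785 ≈ 3.038 m/s

z² = 172² + y²
z = √(172² + 101²) = √39785
dz/dt = y/z · dy/dt = 101/√39785 · 6 = 606√39785/39785 ≈ 3.038 m/s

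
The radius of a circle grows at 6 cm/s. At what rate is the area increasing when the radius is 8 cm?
96π cm²/s

A = πr²
dA/dt = 2πr · dr/dt = 2π(8)(6) = 96π cm²/s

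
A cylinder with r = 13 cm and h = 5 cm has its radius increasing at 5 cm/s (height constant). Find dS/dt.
310π cm²/s

S = 2πrh + 2πr² (lateral + bases)
dS/dt = (2πh + 4πr)·dr/dt = (2π·5 + 4π·13)·5
= 310π cm²/s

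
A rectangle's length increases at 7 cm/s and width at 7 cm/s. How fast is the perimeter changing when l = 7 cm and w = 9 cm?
28 cm/s

P = 2(l + w)
dP/dt = 2(dl/dt + dw/dt) = 2(7 + 7) = 28 cm/s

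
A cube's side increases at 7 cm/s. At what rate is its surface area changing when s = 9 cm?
756 cm²/s

A = 6s²
dA/dt = 12s · ds/dt = 12·9·7 = 756 cm²/s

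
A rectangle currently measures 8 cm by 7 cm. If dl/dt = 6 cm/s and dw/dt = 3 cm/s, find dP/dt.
18 cm/s

P = 2(l + w)
dP/dt = 2(dl/dt + dw/dt) = 2(6 + 3) = 18 cm/s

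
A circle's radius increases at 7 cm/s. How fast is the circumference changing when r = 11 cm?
14π cm/s

C = 2πr
dC/dt = 2π · dr/dt = 2π · 7 = 14π cm/s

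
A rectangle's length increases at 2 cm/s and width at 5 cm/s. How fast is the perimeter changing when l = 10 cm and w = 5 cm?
14 cm/s

P = 2(l + w)
dP/dt = 2(dl/dt + dw/dt) = 2(2 + 5) = 14 cm/s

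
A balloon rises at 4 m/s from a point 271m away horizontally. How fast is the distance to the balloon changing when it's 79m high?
158√79682/39841 ≈ 1.119 m/s

z² = 271² + y²
z = √(271² + 79²) = √79682
dz/dt = y/z · dy/dt = 79/√79682 · 4 = 158√79682/39841 ≈ 1.119 m/s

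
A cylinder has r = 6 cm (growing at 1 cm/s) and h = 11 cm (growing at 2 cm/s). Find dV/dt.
204π cm³/s

V = πr²h
dV/dt = 2πrh·dr/dt + πr²·dh/dt
= 2π(6)(11)(1) + π(6)²(2)
= 204π cm³/s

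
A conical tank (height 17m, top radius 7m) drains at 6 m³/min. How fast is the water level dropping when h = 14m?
867/(4802π) ≈ 0.05747 m/min

r/h = 7/17, so r = (7/17)h
V = (1/3)πr²h = (1/3)π((7/17)h)²h = (49/867)πh³
dV/dh = (49/289)πh²
dh/dt = (dV/dt)/(dV/dh) = -6/((49/289)π·14²) = -867/(4802π) m/min
The level is dropping at 867/(4802π) ≈ 0.05747 m/min.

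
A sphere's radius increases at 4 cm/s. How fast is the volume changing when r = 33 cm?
17424π cm³/s

V = (4/3)πr³
dV/dt = dV/dr · dr/dt = 4πr² · 4
At r = 33: dV/dt = 17424π cm³/s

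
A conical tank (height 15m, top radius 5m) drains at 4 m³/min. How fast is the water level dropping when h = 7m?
36/(49π) ≈ 0.2339 m/min

r/h = 5/15, so r = (1/3)h
V = (1/3)πr²h = (1/3)π((1/3)h)²h = (1/27)πh³
dV/dh = (1/9)πh²
dh/dt = (dV/dt)/(dV/dh) = -4/((1/9)π·7²) = -36/(49π) m/min
The level is dropping at 36/(49π) ≈ 0.2339 m/min.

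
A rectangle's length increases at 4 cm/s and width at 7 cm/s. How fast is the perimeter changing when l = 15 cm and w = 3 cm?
22 cm/s

P = 2(l + w)
dP/dt = 2(dl/dt + dw/dt) = 2(4 + 7) = 22 cm/s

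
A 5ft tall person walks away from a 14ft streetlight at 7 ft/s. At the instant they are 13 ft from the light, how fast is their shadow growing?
35/9 ft/s

By similar triangles: 14/(x+s) = 5/s
Solving: s = 5x/9
ds/dt = 5/9 · dx/dt = 5/9 · 7 = 35/9 ft/s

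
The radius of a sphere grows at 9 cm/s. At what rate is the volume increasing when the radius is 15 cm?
8100π cm³/s

V = (4/3)πr³
dV/dt = dV/dr · dr/dt = 4πr² · 9
At r = 15: dV/dt = 8100π cm³/s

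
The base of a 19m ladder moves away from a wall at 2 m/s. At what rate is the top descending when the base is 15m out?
15√34/34 ≈ 2.572 m/s

x² + y² = 19²
2x·dx/dt + 2y·dy/dt = 0
dy/dt = -x/y · dx/dt = -15/(2√34) · 2 = -15√34/34 m/s
The top is descending at 15√34/34 ≈ 2.572 m/s.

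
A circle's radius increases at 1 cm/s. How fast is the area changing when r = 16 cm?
32π cm²/s

A = πr²
dA/dt = 2πr · dr/dt = 2π(16)(1) = 32π cm²/s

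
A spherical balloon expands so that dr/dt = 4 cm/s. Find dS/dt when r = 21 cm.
672π cm²/s

S = 4πr²
dS/dt = dS/dr · dr/dt = 8πr · 4
At r = 21: dS/dt = 672π cm²/s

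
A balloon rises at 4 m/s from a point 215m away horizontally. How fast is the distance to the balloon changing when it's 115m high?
46√2378/1189 ≈ 1.887 m/s

z² = 215² + y²
z = √(215² + 115²) = 5√2378
dz/dt = y/z · dy/dt = 115/(5√2378) · 4 = 46√2378/1189 ≈ 1.887 m/s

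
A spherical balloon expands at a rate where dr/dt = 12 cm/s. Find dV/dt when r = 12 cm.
6912π cm³/s

V = (4/3)πr³
dV/dt = dV/dr · dr/dt = 4πr² · 12
At r = 12: dV/dt = 6912π cm³/s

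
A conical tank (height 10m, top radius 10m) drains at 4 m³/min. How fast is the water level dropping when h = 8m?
1/(16π) ≈ 0.01989 m/min

r/h = 10/10, so r = h
V = (1/3)πr²h = (1/3)π(h)²h = (1/3)πh³
dV/dh = πh²
dh/dt = (dV/dt)/(dV/dh) = -4/(π·8²) = -1/(16π) m/min
The level is dropping at 1/(16π) ≈ 0.01989 m/min.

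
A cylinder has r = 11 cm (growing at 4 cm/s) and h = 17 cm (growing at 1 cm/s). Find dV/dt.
1617π cm³/s

V = πr²h
dV/dt = 2πrh·dr/dt + πr²·dh/dt
= 2π(11)(17)(4) + π(11)²(1)
= 1617π cm³/s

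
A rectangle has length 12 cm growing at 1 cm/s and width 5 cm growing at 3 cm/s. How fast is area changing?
41 cm²/s

A = lw
dA/dt = w·dl/dt + l·dw/dt = 5·1 + 12·3 = 41 cm²/s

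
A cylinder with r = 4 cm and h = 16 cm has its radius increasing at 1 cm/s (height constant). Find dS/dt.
48π cm²/s

S = 2πrh + 2πr² (lateral + bases)
dS/dt = (2πh + 4πr)·dr/dt = (2π·16 + 4π·4)·1
= 48π cm²/s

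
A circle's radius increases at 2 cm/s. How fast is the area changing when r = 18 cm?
72π cm²/s

A = πr²
dA/dt = 2πr · dr/dt = 2π(18)(2) = 72π cm²/s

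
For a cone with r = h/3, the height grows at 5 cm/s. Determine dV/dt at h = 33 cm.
605π cm³/s

V = (1/3)π(h/3)²h = πh³/27
dV/dt = πh²/9 · 5
At h = 33: dV/dt = 605π cm³/s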